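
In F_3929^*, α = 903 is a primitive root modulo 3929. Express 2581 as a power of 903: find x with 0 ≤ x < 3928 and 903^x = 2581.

Baby-step giant-step with m = ceil(sqrt(3928)) = 63.
Baby table (903^j mod 3929 for j=0..62):
  0:1  1:903  2:2106  3:82  4:3324  5:3745  6:2795  7:1467
  8:628  9:1308  10:2424  11:419  12:1173  13:2318  14:2926  15:1890
  16:1484  17:263  18:1749  19:3818  20:1921  21:1974  22:2685  23:362
  24:779  25:146  26:2181  27:1014  28:185  29:2037  30:639  31:3383
  32:2016  33:1321  34:2376  35:294  36:2239  37:2311  38:534  39:2864
  40:910  41:569  42:3037  43:3898  44:3439  45:1507  46:1387  47:3039
  48:1775  49:3722  50:1671  51:177  52:2671  53:3436  54:2727  55:2927
  56:2793  57:3590  58:345  59:1144  60:3634  61:787  62:3441
Giant step factor: 903^(-63) ≡ 1231 (mod 3929).
Scan 2581·1231^i mod 3929 for i = 0, 1, …:
  i=0: 2581   i=1: 2579   i=2: 117   i=3: 2583
  i=4: 1112   i=5: 1580   i=6: 125   i=7: 644
  i=8: 3035   i=9: 3535     …   i=58: 2673
  i=59: 1890
Match at i=59, j=15: x = 59·63 + 15 = 3732.

3732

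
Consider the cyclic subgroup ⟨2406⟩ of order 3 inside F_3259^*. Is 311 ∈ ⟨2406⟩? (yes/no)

⟨2406⟩ has order 3; its elements mod 3259 are {1, 852, 2406}.
311 is not in this set.

no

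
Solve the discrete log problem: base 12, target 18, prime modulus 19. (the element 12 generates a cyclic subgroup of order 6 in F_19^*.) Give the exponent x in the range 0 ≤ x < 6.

Successive powers of 12 modulo 19:
  12^0=1  12^1=12  12^2=11  12^3=18
So 12^3 ≡ 18 (mod 19), giving x = 3.

3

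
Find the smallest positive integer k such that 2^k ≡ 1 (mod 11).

The order of 2 must divide p − 1 = 10 = 2 · 5.
Divisors: 1, 2, 5, 10.
Check each in increasing order: 2^1 ≡ 2;  2^2 ≡ 4;  2^5 ≡ 10;  2^10 ≡ 1.
Smallest exponent giving 1 is 10.

10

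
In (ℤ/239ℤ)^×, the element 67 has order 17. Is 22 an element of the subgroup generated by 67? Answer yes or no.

yes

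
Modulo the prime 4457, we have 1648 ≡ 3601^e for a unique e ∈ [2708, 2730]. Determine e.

2722

Compute 3601^2708 mod 4457 = 1171, then multiply by 3601 repeatedly:
  3601^2708=1171  3601^2709=449  3601^2710=3415  3601^2711=552  3601^2712=4387
  3601^2713=1979  3601^2714=4093  3601^2715=4051  3601^2716=4347  3601^2717=563
  3601^2718=3885  3601^2719=3819  3601^2720=2374  3601^2721=248  3601^2722=1648
Found 1648 at exponent 2722.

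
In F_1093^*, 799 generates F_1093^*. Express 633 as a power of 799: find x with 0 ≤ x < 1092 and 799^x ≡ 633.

Baby-step giant-step with m = ceil(sqrt(1092)) = 34.
Baby table (799^j mod 1093 for j=0..33):
  0:1  1:799  2:89  3:66  4:270  5:409  6:1077  7:332
  8:762  9:37  10:52  11:14  12:256  13:153  14:924  15:501
  16:261  17:869  18:276  19:831  20:518  21:728  22:196  23:305
  24:1049  25:913  26:456  27:375  28:143  29:585  30:704  31:694
  32:355  33:558
Giant step factor: 799^(-34) ≡ 75 (mod 1093).
Scan 633·75^i mod 1093 for i = 0, 1, …:
  i=0: 633   i=1: 476   i=2: 724   i=3: 743
  i=4: 1075   i=5: 836   i=6: 399   i=7: 414
  i=8: 446   i=9: 660     …   i=21: 1013
  i=22: 558
Match at i=22, j=33: x = 22·34 + 33 = 781.

781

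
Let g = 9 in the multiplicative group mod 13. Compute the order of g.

The order of 9 must divide p − 1 = 12 = 2^2 · 3.
Divisors: 1, 2, 3, 4, 6, 12.
Check each in increasing order: 9^1 ≡ 9;  9^2 ≡ 3;  9^3 ≡ 1.
Smallest exponent giving 1 is 3.

3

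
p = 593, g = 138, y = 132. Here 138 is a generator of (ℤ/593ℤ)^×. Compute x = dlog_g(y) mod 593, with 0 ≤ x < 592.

Baby-step giant-step with m = ceil(sqrt(592)) = 25.
Baby table (138^j mod 593 for j=0..24):
  0:1  1:138  2:68  3:489  4:473  5:44  6:142  7:27
  8:168  9:57  10:157  11:318  12:2  13:276  14:136  15:385
  16:353  17:88  18:284  19:54  20:336  21:114  22:314  23:43
  24:4
Giant step factor: 138^(-25) ≡ 188 (mod 593).
Scan 132·188^i mod 593 for i = 0, 1, …:
  i=0: 132   i=1: 503   i=2: 277   i=3: 485
  i=4: 451   i=5: 582   i=6: 304   i=7: 224
  i=8: 9   i=9: 506     …   i=15: 177
  i=16: 68
Match at i=16, j=2: x = 16·25 + 2 = 402.

402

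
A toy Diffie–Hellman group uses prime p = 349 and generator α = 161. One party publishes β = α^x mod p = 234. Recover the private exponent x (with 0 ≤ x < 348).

Baby-step giant-step with m = ceil(sqrt(348)) = 19.
Baby table (161^j mod 349 for j=0..18):
  0:1  1:161  2:95  3:288  4:300  5:138  6:231  7:197
  8:307  9:218  10:198  11:119  12:313  13:137  14:70  15:102
  16:19  17:267  18:60
Giant step factor: 161^(-19) ≡ 215 (mod 349).
Scan 234·215^i mod 349 for i = 0, 1, …:
  i=0: 234   i=1: 54   i=2: 93   i=3: 102
Match at i=3, j=15: x = 3·19 + 15 = 72.

72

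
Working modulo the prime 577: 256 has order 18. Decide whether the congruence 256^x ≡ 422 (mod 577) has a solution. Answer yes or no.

no

422 ∈ ⟨256⟩ iff 422^18 ≡ 1 (mod 577), since |⟨256⟩| = 18.
422^18 mod 577 = 400.
Since 400 ≠ 1, 422 does not lie in the subgroup.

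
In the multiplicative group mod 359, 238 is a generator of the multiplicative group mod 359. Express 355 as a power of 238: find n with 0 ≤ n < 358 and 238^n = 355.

195

Baby-step giant-step with m = ceil(sqrt(358)) = 19.
Baby table (238^j mod 359 for j=0..18):
  0:1  1:238  2:281  3:104  4:340  5:145  6:46  7:178
  8:2  9:117  10:203  11:208  12:321  13:290  14:92  15:356
  16:4  17:234  18:47
Giant step factor: 238^(-19) ≡ 63 (mod 359).
Scan 355·63^i mod 359 for i = 0, 1, …:
  i=0: 355   i=1: 107   i=2: 279   i=3: 345
  i=4: 195   i=5: 79   i=6: 310   i=7: 144
  i=8: 97   i=9: 8   i=10: 145
Match at i=10, j=5: n = 10·19 + 5 = 195.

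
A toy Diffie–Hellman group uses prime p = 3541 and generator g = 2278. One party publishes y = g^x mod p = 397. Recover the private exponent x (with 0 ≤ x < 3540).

2333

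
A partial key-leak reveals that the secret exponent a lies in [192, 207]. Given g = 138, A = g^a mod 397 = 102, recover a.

194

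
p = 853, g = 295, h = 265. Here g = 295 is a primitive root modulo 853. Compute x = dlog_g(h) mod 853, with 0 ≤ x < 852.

Baby-step giant-step with m = ceil(sqrt(852)) = 30.
Baby table (295^j mod 853 for j=0..29):
  0:1  1:295  2:19  3:487  4:361  5:723  6:35  7:89
  8:665  9:838  10:693  11:568  12:372  13:556  14:244  15:328
  16:371  17:261  18:225  19:694  20:10  21:391  22:190  23:605
  24:198  25:406  26:350  27:37  28:679  29:703
Giant step factor: 295^(-30) ≡ 169 (mod 853).
Scan 265·169^i mod 853 for i = 0, 1, …:
  i=0: 265   i=1: 429   i=2: 849   i=3: 177
  i=4: 58   i=5: 419   i=6: 12   i=7: 322
  i=8: 679
Match at i=8, j=28: x = 8·30 + 28 = 268.

268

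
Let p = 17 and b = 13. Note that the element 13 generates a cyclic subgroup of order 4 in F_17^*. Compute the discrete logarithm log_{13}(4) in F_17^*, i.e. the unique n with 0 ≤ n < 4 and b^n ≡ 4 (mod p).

3

Successive powers of 13 modulo 17:
  13^0=1  13^1=13  13^2=16  13^3=4
So 13^3 ≡ 4 (mod 17), giving n = 3.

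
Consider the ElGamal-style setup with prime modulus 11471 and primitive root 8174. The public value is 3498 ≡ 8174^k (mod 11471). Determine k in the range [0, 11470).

Baby-step giant-step with m = ceil(sqrt(11470)) = 108.
Baby table (8174^j mod 11471 for j=0..107):
  0:1  1:8174  2:7172  3:7118  4:1620  5:4346  6:9988  7:2805
  8:9012  9:8797  10:6450  11:1584  12:8328  13:4158  14:10390  15:8047
  16:1464  17:2483  18:3843  19:5084  20:8654  21:7610  22:8378  23:11373
  24:1918  25:8346  26:2167  27:1834  28:9990  29:7682  30:414  31:91
  32:9690  33:10276  34:5362  35:9768  36:5472  37:2699  38:2893  39:5651
  40:9028  41:1929  42:6492  43:762  44:11306  45:4868  46:9604  47:7043
  48:8004  49:5583  50:3804  51:7486  52:4250  53:5312  54:2553  55:2473
  56:2400  57:2190  58:6300  59:2881  60:10802  61:3261  62:8281  63:9994
  64:5965  65:6160  66:5621  67:4699  68:4718  69:10901  70:9517  71:7107
  72:3474  73:5751  74:516  75:7927  76:7090  77:2168  78:10008  79:5691
  80:3329  81:2034  82:4437  83:8207  84:1610  85:2903  86:7094  87:451
  88:4283  89:11221  90:9809  91:7947  92:9976  93:7956  94:3245  95:3678
  96:9952  97:6787  98:3182  99:4911  100:5485  101:5722  102:4361  103:6417
  104:7146  105:1072  106:10155  107:2814
Giant step factor: 8174^(-108) ≡ 4345 (mod 11471).
Scan 3498·4345^i mod 11471 for i = 0, 1, …:
  i=0: 3498   i=1: 11206   i=2: 7146
Match at i=2, j=104: k = 2·108 + 104 = 320.

320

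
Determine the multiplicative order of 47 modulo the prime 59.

The order of 47 must divide p − 1 = 58 = 2 · 29.
Divisors: 1, 2, 29, 58.
Check each in increasing order: 47^1 ≡ 47;  47^2 ≡ 26;  47^29 ≡ 58;  47^58 ≡ 1.
Smallest exponent giving 1 is 58.

58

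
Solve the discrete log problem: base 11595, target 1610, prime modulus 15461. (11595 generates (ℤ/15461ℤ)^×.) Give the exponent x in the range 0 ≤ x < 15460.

6617

Baby-step giant-step with m = ceil(sqrt(15460)) = 125.
Baby table (11595^j mod 15461 for j=0..124):
  0:1  1:11595  2:10630  3:15219  4:7912  5:9527  6:12181  7:2460
  8:13616  9:5249  10:7659  11:13582  12:13005  13:1842  14:6349  15:6834
  16:2605  17:9642  18:499  19:3491  20:1247  21:2930  22:5533  23:7446
  24:2146  25:6121  26:7005  27:6342  28:2974  29:5500  30:11336  31:6959
  32:14107  33:8746  34:1171  35:2987  36:1625  37:10377  38:3813  39:8736
  40:8909  41:4914  42:4045  43:8562  44:1309  45:10614  46:15231  47:7903
  48:13399  49:9277  50:4638  51:4252  52:12272  53:6257  54:6903  55:14149
  56:984  57:14723  58:8284  59:9248  60:8525  61:5202  62:3829  63:8724
  64:8918  65:1042  66:6949  67:6384  68:10673  69:3591  70:1172  71:14582
  72:12255  73:10135  74:11725  75:2802  76:5629  77:7374  78:2200  79:13811
  80:8968  81:8735  82:12775  83:9745  84:4287  85:650  86:7243  87:13894
  88:12771  89:9748  90:8150  91:1618  92:6517  93:6708  94:10430  95:15369
  96:69  97:11544  98:6803  99:14224  100:4793  101:8001  102:5595  103:15130
  104:11844  105:6578  106:2797  107:9498  108:607  109:3410  110:5173  111:7716
  112:9674  113:475  114:3509  115:8964  116:8738  117:1177  118:10713  119:3561
  120:8925  121:4902  122:4054  123:4690  124:4213
Giant step factor: 11595^(-125) ≡ 14946 (mod 15461).
Scan 1610·14946^i mod 15461 for i = 0, 1, …:
  i=0: 1610   i=1: 5744   i=2: 10352   i=3: 2765
  i=4: 13898   i=5: 973   i=6: 9118   i=7: 4374
  i=8: 4696   i=9: 8937     …   i=51: 3210
  i=52: 1177
Match at i=52, j=117: x = 52·125 + 117 = 6617.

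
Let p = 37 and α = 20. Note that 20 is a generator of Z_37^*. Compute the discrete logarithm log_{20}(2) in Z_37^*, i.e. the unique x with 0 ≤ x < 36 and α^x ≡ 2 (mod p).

13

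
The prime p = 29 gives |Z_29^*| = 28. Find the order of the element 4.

14

The order of 4 must divide p − 1 = 28 = 2^2 · 7.
Divisors: 1, 2, 4, 7, 14, 28.
Check each in increasing order: 4^1 ≡ 4;  4^2 ≡ 16;  4^4 ≡ 24;  4^7 ≡ 28;  4^14 ≡ 1.
Smallest exponent giving 1 is 14.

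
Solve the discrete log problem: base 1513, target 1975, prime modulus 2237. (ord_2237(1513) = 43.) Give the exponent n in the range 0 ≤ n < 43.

Baby-step giant-step with m = ceil(sqrt(43)) = 7.
Baby table (1513^j mod 2237 for j=0..6):
  0:1  1:1513  2:718  3:1389  4:1014  5:1837  6:1027
Giant step factor: 1513^(-7) ≡ 1380 (mod 2237).
Scan 1975·1380^i mod 2237 for i = 0, 1, …:
  i=0: 1975   i=1: 834   i=2: 1102   i=3: 1837
Match at i=3, j=5: n = 3·7 + 5 = 26.

26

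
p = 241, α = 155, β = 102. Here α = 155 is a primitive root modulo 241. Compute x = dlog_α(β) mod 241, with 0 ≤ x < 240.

147

Baby-step giant-step with m = ceil(sqrt(240)) = 16.
Baby table (155^j mod 241 for j=0..15):
  0:1  1:155  2:166  3:184  4:82  5:178  6:116  7:146
  8:217  9:136  10:113  11:163  12:201  13:66  14:108  15:111
Giant step factor: 155^(-16) ≡ 100 (mod 241).
Scan 102·100^i mod 241 for i = 0, 1, …:
  i=0: 102   i=1: 78   i=2: 88   i=3: 124
  i=4: 109   i=5: 55   i=6: 198   i=7: 38
  i=8: 185   i=9: 184
Match at i=9, j=3: x = 9·16 + 3 = 147.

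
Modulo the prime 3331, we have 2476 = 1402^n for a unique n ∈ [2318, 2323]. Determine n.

2318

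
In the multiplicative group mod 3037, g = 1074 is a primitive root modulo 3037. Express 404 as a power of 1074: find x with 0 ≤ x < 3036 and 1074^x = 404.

2327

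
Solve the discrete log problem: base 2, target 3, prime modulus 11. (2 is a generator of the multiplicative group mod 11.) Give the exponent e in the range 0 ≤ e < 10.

Successive powers of 2 modulo 11:
  2^0=1  2^1=2  2^2=4  2^3=8  2^4=5  2^5=10
  2^6=9  2^7=7  2^8=3
So 2^8 ≡ 3 (mod 11), giving e = 8.

8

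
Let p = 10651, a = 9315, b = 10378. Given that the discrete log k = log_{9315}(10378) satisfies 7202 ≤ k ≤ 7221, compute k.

Compute 9315^7202 mod 10651 = 3180, then multiply by 9315 repeatedly:
  9315^7202=3180  9315^7203=1269  9315^7204=8776  9315^7205=2015  9315^7206=2663
  9315^7207=10317  9315^7208=9533  9315^7209=2508  9315^7210=4377  9315^7211=10378
Found 10378 at exponent 7211.

7211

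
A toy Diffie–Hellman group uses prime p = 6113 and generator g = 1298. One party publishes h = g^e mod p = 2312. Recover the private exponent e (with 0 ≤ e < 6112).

Baby-step giant-step with m = ceil(sqrt(6112)) = 79.
Baby table (1298^j mod 6113 for j=0..78):
  0:1  1:1298  2:3729  3:4859  4:4479  5:279  6:1475  7:1181
  8:4688  9:2589  10:4485  11:1954  12:5510  13:5883  14:997  15:4263
  16:1109  17:2927  18:3073  19:3078  20:3455  21:3761  22:3604  23:1547
  24:2942  25:4204  26:3996  27:2984  28:3703  29:1676  30:5333  31:2318
  32:1168  33:40  34:3016  35:2448  36:4857  37:1883  38:5047  39:3983
  40:4449  41:4130  42:5752  43:2123  44:4804  45:332  46:3026  47:3202
  48:5469  49:1569  50:933  51:660  52:860  53:3714  54:3728  55:3561
  56:750  57:1533  58:3109  59:902  60:3213  61:1408  62:5910  63:5478
  64:1025  65:3929  66:1600  67:4493  68:112  69:4777  70:1964  71:151
  72:382  73:683  74:149  75:3899  76:5451  77:2657  78:1054
Giant step factor: 1298^(-79) ≡ 3292 (mod 6113).
Scan 2312·3292^i mod 6113 for i = 0, 1, …:
  i=0: 2312   i=1: 419   i=2: 3923   i=3: 3860
  i=4: 4306   i=5: 5418   i=6: 4435   i=7: 2176
  i=8: 5069   i=9: 4771     …   i=20: 5515
  i=21: 5883
Match at i=21, j=13: e = 21·79 + 13 = 1672.

1672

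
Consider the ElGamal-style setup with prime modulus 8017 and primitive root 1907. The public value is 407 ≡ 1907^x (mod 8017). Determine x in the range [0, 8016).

Baby-step giant-step with m = ceil(sqrt(8016)) = 90.
Baby table (1907^j mod 8017 for j=0..89):
  0:1  1:1907  2:4948  3:7844  4:6803  5:1815  6:5878  7:1580
  8:6685  9:1265  10:7255  11:5960  12:5631  13:3554  14:3113  15:3911
  16:2467  17:6607  18:4842  19:6127  20:3420  21:4119  22:6290  23:1598
  24:926  25:2142  26:4141  27:142  28:6233  29:5137  30:7502  31:3986
  32:1186  33:908  34:7901  35:3264  36:3256  37:4034  38:4535  39:5919
  40:7614  41:1111  42:2189  43:5583  44:205  45:6119  46:4198  47:4620
  48:7674  49:3293  50:2440  51:3220  52:7535  53:2781  54:4130  55:3216
  56:7924  57:7040  58:4822  59:55  60:664  61:7579  62:6519  63:5383
  64:3621  65:2610  66:6730  67:6910  68:5439  69:6192  70:7120  71:5059
  72:3062  73:2858  74:6663  75:7413  76:2620  77:1749  78:271  79:3709
  80:2069  81:1219  82:7720  83:2828  84:5572  85:3279  86:7810  87:6101
  88:1940  89:3743
Giant step factor: 1907^(-90) ≡ 5769 (mod 8017).
Scan 407·5769^i mod 8017 for i = 0, 1, …:
  i=0: 407   i=1: 7019   i=2: 6761   i=3: 1504
  i=4: 2182   i=5: 1268   i=6: 3588   i=7: 7295
  i=8: 3622   i=9: 3016   i=10: 2414   i=11: 837
  i=12: 2419   i=13: 5631
Match at i=13, j=12: x = 13·90 + 12 = 1182.

1182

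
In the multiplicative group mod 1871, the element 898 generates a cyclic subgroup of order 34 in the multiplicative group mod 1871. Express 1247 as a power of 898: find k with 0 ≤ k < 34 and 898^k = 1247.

15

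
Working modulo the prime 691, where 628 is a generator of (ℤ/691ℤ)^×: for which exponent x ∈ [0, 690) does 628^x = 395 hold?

406

Baby-step giant-step with m = ceil(sqrt(690)) = 27.
Baby table (628^j mod 691 for j=0..26):
  0:1  1:628  2:514  3:95  4:234  5:460  6:42  7:118
  8:167  9:535  10:154  11:663  12:382  13:119  14:104  15:358
  16:249  17:206  18:151  19:161  20:222  21:525  22:93  23:360
  24:123  25:543  26:341
Giant step factor: 628^(-27) ≡ 78 (mod 691).
Scan 395·78^i mod 691 for i = 0, 1, …:
  i=0: 395   i=1: 406   i=2: 573   i=3: 470
  i=4: 37   i=5: 122   i=6: 533   i=7: 114
  i=8: 600   i=9: 503     …   i=14: 451
  i=15: 628
Match at i=15, j=1: x = 15·27 + 1 = 406.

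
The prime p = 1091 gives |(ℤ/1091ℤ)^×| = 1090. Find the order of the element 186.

1090

The order of 186 must divide p − 1 = 1090 = 2 · 5 · 109.
Divisors: 1, 2, 5, 10, 109, 218, 545, 1090.
Check each in increasing order: 186^1 ≡ 186;  186^2 ≡ 775;  186^5 ≡ 32;  186^10 ≡ 1024;  186^109 ≡ 79;  186^218 ≡ 786;  186^545 ≡ 1090;  186^1090 ≡ 1.
Smallest exponent giving 1 is 1090.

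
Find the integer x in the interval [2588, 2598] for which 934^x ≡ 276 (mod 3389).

Compute 934^2588 mod 3389 = 777, then multiply by 934 repeatedly:
  934^2588=777  934^2589=472  934^2590=278  934^2591=2088  934^2592=1517
  934^2593=276
Found 276 at exponent 2593.

2593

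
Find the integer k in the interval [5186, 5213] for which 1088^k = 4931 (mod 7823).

Compute 1088^5186 mod 7823 = 3613, then multiply by 1088 repeatedly:
  1088^5186=3613  1088^5187=3798  1088^5188=1680  1088^5189=5081  1088^5190=5090
  1088^5191=7059  1088^5192=5829  1088^5193=5322  1088^5194=1316  1088^5195=199
  1088^5196=5291  1088^5197=6703  1088^5198=1828  1088^5199=1822  1088^5200=3117
  1088^5201=3937  1088^5202=4275  1088^5203=4338  1088^5204=2475  1088^5205=1688
  1088^5206=5962  1088^5207=1389  1088^5208=1393  1088^5209=5745  1088^5210=7806
  1088^5211=4973  1088^5212=4931
Found 4931 at exponent 5212.

5212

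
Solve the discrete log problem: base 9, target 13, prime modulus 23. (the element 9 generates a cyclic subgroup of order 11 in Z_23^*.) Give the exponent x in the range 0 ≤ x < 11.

Successive powers of 9 modulo 23:
  9^0=1  9^1=9  9^2=12  9^3=16  9^4=6  9^5=8
  9^6=3  9^7=4  9^8=13
So 9^8 ≡ 13 (mod 23), giving x = 8.

8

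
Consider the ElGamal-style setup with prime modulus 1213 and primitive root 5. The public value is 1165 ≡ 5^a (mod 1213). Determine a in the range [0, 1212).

970

Baby-step giant-step with m = ceil(sqrt(1212)) = 35.
Baby table (5^j mod 1213 for j=0..34):
  0:1  1:5  2:25  3:125  4:625  5:699  6:1069  7:493
  8:39  9:195  10:975  11:23  12:115  13:575  14:449  15:1032
  16:308  17:327  18:422  19:897  20:846  21:591  22:529  23:219
  24:1095  25:623  26:689  27:1019  28:243  29:2  30:10  31:50
  32:250  33:37  34:185
Giant step factor: 5^(-35) ≡ 358 (mod 1213).
Scan 1165·358^i mod 1213 for i = 0, 1, …:
  i=0: 1165   i=1: 1011   i=2: 464   i=3: 1144
  i=4: 771   i=5: 667   i=6: 1038   i=7: 426
  i=8: 883   i=9: 734     …   i=26: 100
  i=27: 623
Match at i=27, j=25: a = 27·35 + 25 = 970.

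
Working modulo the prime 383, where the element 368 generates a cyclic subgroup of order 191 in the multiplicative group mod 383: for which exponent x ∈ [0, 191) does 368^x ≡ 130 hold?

Baby-step giant-step with m = ceil(sqrt(191)) = 14.
Baby table (368^j mod 383 for j=0..13):
  0:1  1:368  2:225  3:72  4:69  5:114  6:205  7:372
  8:165  9:206  10:357  11:7  12:278  13:43
Giant step factor: 368^(-14) ≡ 19 (mod 383).
Scan 130·19^i mod 383 for i = 0, 1, …:
  i=0: 130   i=1: 172   i=2: 204   i=3: 46
  i=4: 108   i=5: 137   i=6: 305   i=7: 50
  i=8: 184   i=9: 49   i=10: 165
Match at i=10, j=8: x = 10·14 + 8 = 148.

148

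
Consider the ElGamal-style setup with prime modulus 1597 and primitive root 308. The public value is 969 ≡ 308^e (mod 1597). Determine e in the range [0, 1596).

Baby-step giant-step with m = ceil(sqrt(1596)) = 40.
Baby table (308^j mod 1597 for j=0..39):
  0:1  1:308  2:641  3:997  4:452  5:277  6:675  7:290
  8:1485  9:638  10:73  11:126  12:480  13:916  14:1056  15:1057
  16:1365  17:409  18:1406  19:261  20:538  21:1213  22:1503  23:1391
  24:432  25:505  26:631  27:1111  28:430  29:1486  30:946  31:714
  32:1123  33:932  34:1193  35:134  36:1347  37:1253  38:1047  39:1479
Giant step factor: 308^(-40) ≡ 1271 (mod 1597).
Scan 969·1271^i mod 1597 for i = 0, 1, …:
  i=0: 969   i=1: 312   i=2: 496   i=3: 1198
  i=4: 717   i=5: 1017   i=6: 634   i=7: 926
  i=8: 1554   i=9: 1242     …   i=30: 532
  i=31: 641
Match at i=31, j=2: e = 31·40 + 2 = 1242.

1242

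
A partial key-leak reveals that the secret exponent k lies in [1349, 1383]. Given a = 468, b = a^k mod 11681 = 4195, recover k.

1374

Compute 468^1349 mod 11681 = 11518, then multiply by 468 repeatedly:
  468^1349=11518  468^1350=5483  468^1351=7905  468^1352=8344  468^1353=3538
  468^1354=8763  468^1355=1053  468^1356=2202  468^1357=2608  468^1358=5720
  468^1359=2011  468^1360=6668  468^1361=1797  468^1362=11645  468^1363=6514
  468^1364=11492  468^1365=4996  468^1366=1928  468^1367=2867  468^1368=10122
  468^1369=6291  468^1370=576  468^1371=905  468^1372=3024  468^1373=1831
  468^1374=4195
Found 4195 at exponent 1374.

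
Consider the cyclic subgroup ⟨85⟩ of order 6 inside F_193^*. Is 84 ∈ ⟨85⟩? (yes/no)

yes

⟨85⟩ has order 6; its elements mod 193 are {1, 84, 85, 108, 109, 192}.
84 is in this set.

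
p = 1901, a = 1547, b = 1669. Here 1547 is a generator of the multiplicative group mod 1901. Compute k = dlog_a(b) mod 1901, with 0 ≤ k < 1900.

Baby-step giant-step with m = ceil(sqrt(1900)) = 44.
Baby table (1547^j mod 1901 for j=0..43):
  0:1  1:1547  2:1751  3:1773  4:1589  5:190  6:1176  7:15
  8:393  9:1552  10:1882  11:1023  12:949  13:531  14:225  15:192
  16:468  17:1616  18:137  19:928  20:361  21:1474  22:979  23:1317
  24:1428  25:154  26:613  27:1613  28:1199  29:1378  30:745  31:509
  32:409  33:1591  34:1383  35:876  36:1660  37:1670  38:31  39:432
  40:1053  41:1735  42:1734  43:187
Giant step factor: 1547^(-44) ≡ 220 (mod 1901).
Scan 1669·220^i mod 1901 for i = 0, 1, …:
  i=0: 1669   i=1: 287   i=2: 407   i=3: 193
  i=4: 638   i=5: 1587   i=6: 1257   i=7: 895
  i=8: 1097   i=9: 1814     …   i=33: 70
  i=34: 192
Match at i=34, j=15: k = 34·44 + 15 = 1511.

1511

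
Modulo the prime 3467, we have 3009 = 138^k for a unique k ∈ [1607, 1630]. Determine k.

1613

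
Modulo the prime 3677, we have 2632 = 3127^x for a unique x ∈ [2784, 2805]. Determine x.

Compute 3127^2784 mod 3677 = 3236, then multiply by 3127 repeatedly:
  3127^2784=3236  3127^2785=3545  3127^2786=2737  3127^2787=2220  3127^2788=3441
  3127^2789=1105  3127^2790=2632
Found 2632 at exponent 2790.

2790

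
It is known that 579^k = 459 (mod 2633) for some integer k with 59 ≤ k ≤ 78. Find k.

61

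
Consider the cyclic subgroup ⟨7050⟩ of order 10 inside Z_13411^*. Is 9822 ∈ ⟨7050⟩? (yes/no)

yes

9822 ∈ ⟨7050⟩ iff 9822^10 ≡ 1 (mod 13411), since |⟨7050⟩| = 10.
9822^10 mod 13411 = 1.
Since 1 = 1, 9822 lies in the subgroup.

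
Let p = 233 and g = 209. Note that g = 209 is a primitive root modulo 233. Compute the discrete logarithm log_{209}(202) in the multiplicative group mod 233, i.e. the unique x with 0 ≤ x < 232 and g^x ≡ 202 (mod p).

42

Baby-step giant-step with m = ceil(sqrt(232)) = 16.
Baby table (209^j mod 233 for j=0..15):
  0:1  1:209  2:110  3:156  4:217  5:151  6:104  7:67
  8:23  9:147  10:200  11:93  12:98  13:211  14:62  15:143
Giant step factor: 209^(-16) ≡ 37 (mod 233).
Scan 202·37^i mod 233 for i = 0, 1, …:
  i=0: 202   i=1: 18   i=2: 200
Match at i=2, j=10: x = 2·16 + 10 = 42.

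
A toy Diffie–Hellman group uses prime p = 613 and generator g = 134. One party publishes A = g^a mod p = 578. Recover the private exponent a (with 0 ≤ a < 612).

459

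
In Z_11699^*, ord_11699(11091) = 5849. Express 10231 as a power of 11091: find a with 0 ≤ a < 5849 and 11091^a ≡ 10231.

2991

Baby-step giant-step with m = ceil(sqrt(5849)) = 77.
Baby table (11091^j mod 11699 for j=0..76):
  0:1  1:11091  2:6995  3:5476  4:4807  5:2094  6:2039  7:382
  8:1724  9:4718  10:9410  11:11230  12:4376  13:6764  14:5536  15:3424
  16:630  17:3027  18:8026  19:10374  20:10068  21:8932  22:9379  23:6680
  24:9812  25:794  26:8606  27:8704  28:7615  29:2884  30:1378  31:4504
  32:10833  33:73  34:2412  35:7578  36:1982  37:11640  38:775  39:8459
  40:4488  41:8862  42:5143  43:8388  44:860  45:3575  46:2414  47:6362
  48:4273  49:10893  50:10389  51:948  52:8566  53:9626  54:8591  55:6125
  56:7981  57:2637  58:11166  59:8191  60:3646  61:6042  62:11649  63:7002
  64:1220  65:6976  66:5329  67:591  68:3341  69:4298  70:7392  71:9779
  72:9159  73:52  74:3481  75:1071  76:3976
Giant step factor: 11091^(-77) ≡ 8248 (mod 11699).
Scan 10231·8248^i mod 11699 for i = 0, 1, …:
  i=0: 10231   i=1: 401   i=2: 8330   i=3: 9312
  i=4: 1441   i=5: 10883   i=6: 8256   i=7: 7308
  i=8: 3136   i=9: 10938     …   i=37: 1215
  i=38: 6976
Match at i=38, j=65: a = 38·77 + 65 = 2991.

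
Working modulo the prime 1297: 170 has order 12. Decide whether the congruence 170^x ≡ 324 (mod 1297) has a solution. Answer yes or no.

⟨170⟩ has order 12; its elements mod 1297 are {1, 36, 170, 206, 365, 366, 931, 932, 1091, 1127, 1261, 1296}.
324 is not in this set.

no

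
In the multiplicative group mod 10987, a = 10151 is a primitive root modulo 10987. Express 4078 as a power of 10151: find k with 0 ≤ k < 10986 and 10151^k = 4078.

10423

Baby-step giant-step with m = ceil(sqrt(10986)) = 105.
Baby table (10151^j mod 10987 for j=0..104):
  0:1  1:10151  2:6715  3:617  4:577  5:1056  6:7131  7:4425
  8:3319  9:5027  10:5449  11:4241  12:3325  13:11  14:1791  15:7943
  16:6787  17:6347  18:629  19:1532  20:4727  21:3548  22:362  23:5004
  24:2703  25:3614  26:121  27:8714  28:10464  29:8735  30:3895  31:6919
  32:5865  33:8049  34:6067  35:3982  36:109  37:7759  38:6793  39:1331
  40:7958  41:5234  42:8189  43:9884  44:10187  45:9580  46:643  47:815
  48:10841  49:1199  50:8440  51:8801  52:3654  53:10629  54:2639  55:2183
  56:9841  57:2187  58:6497  59:7073  60:8965  61:9381  62:2202  63:4944
  64:8915  65:7233  66:7049  67:7055  68:2039  69:9368  70:2083  71:5545
  72:894  73:10719  74:4308  75:2248  76:10436  77:10169  78:2654  79:630
  80:696  81:455  82:4165  83:939  84:6060  85:9834  86:8039  87:3440
  88:2754  89:4926  90:1989  91:7220  92:6930  93:7656  94:5005  95:1867
  96:10329  97:738  98:9291  99:533  100:4879  101:8320  102:10238  103:10892
  104:2511
Giant step factor: 10151^(-105) ≡ 8754 (mod 10987).
Scan 4078·8754^i mod 10987 for i = 0, 1, …:
  i=0: 4078   i=1: 2049   i=2: 6162   i=3: 6965
  i=4: 4747   i=5: 2404   i=6: 4511   i=7: 2016
  i=8: 2942   i=9: 740     …   i=98: 3533
  i=99: 10464
Match at i=99, j=28: k = 99·105 + 28 = 10423.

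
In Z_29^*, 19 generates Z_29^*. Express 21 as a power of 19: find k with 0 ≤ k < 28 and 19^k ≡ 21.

5

Successive powers of 19 modulo 29:
  19^0=1  19^1=19  19^2=13  19^3=15  19^4=24  19^5=21
So 19^5 ≡ 21 (mod 29), giving k = 5.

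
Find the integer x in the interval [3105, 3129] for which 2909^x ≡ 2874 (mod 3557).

3105

Compute 2909^3105 mod 3557 = 2874, then multiply by 2909 repeatedly:
  2909^3105=2874
Found 2874 at exponent 3105.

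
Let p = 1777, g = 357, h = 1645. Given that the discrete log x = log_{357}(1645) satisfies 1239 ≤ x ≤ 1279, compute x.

Compute 357^1239 mod 1777 = 157, then multiply by 357 repeatedly:
  357^1239=157  357^1240=962  357^1241=473  357^1242=46  357^1243=429
  357^1244=331  357^1245=885  357^1246=1416  357^1247=844  357^1248=995
  357^1249=1592  357^1250=1481  357^1251=948  357^1252=806  357^1253=1645
Found 1645 at exponent 1253.

1253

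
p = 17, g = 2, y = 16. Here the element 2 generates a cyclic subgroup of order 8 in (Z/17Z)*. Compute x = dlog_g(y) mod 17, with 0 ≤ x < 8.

Successive powers of 2 modulo 17:
  2^0=1  2^1=2  2^2=4  2^3=8  2^4=16
So 2^4 ≡ 16 (mod 17), giving x = 4.

4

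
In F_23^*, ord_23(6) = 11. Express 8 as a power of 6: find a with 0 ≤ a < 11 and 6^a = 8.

Successive powers of 6 modulo 23:
  6^0=1  6^1=6  6^2=13  6^3=9  6^4=8
So 6^4 ≡ 8 (mod 23), giving a = 4.

4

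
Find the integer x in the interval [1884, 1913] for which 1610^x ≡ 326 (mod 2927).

Compute 1610^1884 mod 2927 = 2519, then multiply by 1610 repeatedly:
  1610^1884=2519  1610^1885=1695  1610^1886=986  1610^1887=1026  1610^1888=1032
  1610^1889=1911  1610^1890=433  1610^1891=504  1610^1892=661  1610^1893=1709
  1610^1894=110  1610^1895=1480  1610^1896=222  1610^1897=326
Found 326 at exponent 1897.

1897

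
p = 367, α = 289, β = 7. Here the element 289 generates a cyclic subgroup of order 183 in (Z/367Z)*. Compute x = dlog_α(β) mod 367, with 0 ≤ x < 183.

114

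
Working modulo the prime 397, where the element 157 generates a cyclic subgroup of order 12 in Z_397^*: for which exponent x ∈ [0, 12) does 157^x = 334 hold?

3

Successive powers of 157 modulo 397:
  157^0=1  157^1=157  157^2=35  157^3=334
So 157^3 ≡ 334 (mod 397), giving x = 3.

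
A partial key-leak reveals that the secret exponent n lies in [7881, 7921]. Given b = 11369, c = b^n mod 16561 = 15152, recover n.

7895

Compute 11369^7881 mod 16561 = 7990, then multiply by 11369 repeatedly:
  11369^7881=7990  11369^7882=1225  11369^7883=15785  11369^7884=4669  11369^7885=3856
  11369^7886=1897  11369^7887=4571  11369^7888=15842  11369^7889=6823  11369^7890=15524
  11369^7891=1779  11369^7892=4470  11369^7893=10282  11369^7894=8520  11369^7895=15152
Found 15152 at exponent 7895.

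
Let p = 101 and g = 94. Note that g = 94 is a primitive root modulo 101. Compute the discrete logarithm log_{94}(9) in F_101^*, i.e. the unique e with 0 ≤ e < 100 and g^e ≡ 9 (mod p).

82

Baby-step giant-step with m = ceil(sqrt(100)) = 10.
Baby table (94^j mod 101 for j=0..9):
  0:1  1:94  2:49  3:61  4:78  5:60  6:85  7:11
  8:24  9:34
Giant step factor: 94^(-10) ≡ 14 (mod 101).
Scan 9·14^i mod 101 for i = 0, 1, …:
  i=0: 9   i=1: 25   i=2: 47   i=3: 52
  i=4: 21   i=5: 92   i=6: 76   i=7: 54
  i=8: 49
Match at i=8, j=2: e = 8·10 + 2 = 82.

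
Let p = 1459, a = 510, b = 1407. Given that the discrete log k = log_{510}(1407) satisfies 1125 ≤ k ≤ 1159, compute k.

1153

Compute 510^1125 mod 1459 = 1284, then multiply by 510 repeatedly:
  510^1125=1284  510^1126=1208  510^1127=382  510^1128=773  510^1129=300
  510^1130=1264  510^1131=1221  510^1132=1176  510^1133=111  510^1134=1168
  510^1135=408  510^1136=902  510^1137=435  510^1138=82  510^1139=968
  510^1140=538  510^1141=88  510^1142=1110  510^1143=8  510^1144=1162
  510^1145=266  510^1146=1432  510^1147=820  510^1148=926  510^1149=1003
  510^1150=880  510^1151=887  510^1152=80  510^1153=1407
Found 1407 at exponent 1153.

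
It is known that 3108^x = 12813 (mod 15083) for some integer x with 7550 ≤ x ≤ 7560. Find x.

7556

Compute 3108^7550 mod 15083 = 8148, then multiply by 3108 repeatedly:
  3108^7550=8148  3108^7551=14710  3108^7552=2107  3108^7553=2534  3108^7554=2346
  3108^7555=6279  3108^7556=12813
Found 12813 at exponent 7556.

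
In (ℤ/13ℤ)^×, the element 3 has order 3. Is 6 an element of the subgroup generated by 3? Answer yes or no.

6 ∈ ⟨3⟩ iff 6^3 ≡ 1 (mod 13), since |⟨3⟩| = 3.
6^3 mod 13 = 8.
Since 8 ≠ 1, 6 does not lie in the subgroup.

no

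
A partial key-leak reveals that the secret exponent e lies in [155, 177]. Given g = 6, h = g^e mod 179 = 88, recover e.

170

Compute 6^155 mod 179 = 114, then multiply by 6 repeatedly:
  6^155=114  6^156=147  6^157=166  6^158=101  6^159=69
  6^160=56  6^161=157  6^162=47  6^163=103  6^164=81
  6^165=128  6^166=52  6^167=133  6^168=82  6^169=134
  6^170=88
Found 88 at exponent 170.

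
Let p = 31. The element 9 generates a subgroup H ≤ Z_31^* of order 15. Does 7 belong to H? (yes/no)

yes

7 ∈ ⟨9⟩ iff 7^15 ≡ 1 (mod 31), since |⟨9⟩| = 15.
7^15 mod 31 = 1.
Since 1 = 1, 7 lies in the subgroup.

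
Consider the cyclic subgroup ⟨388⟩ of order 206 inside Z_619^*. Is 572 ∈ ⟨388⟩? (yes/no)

572 ∈ ⟨388⟩ iff 572^206 ≡ 1 (mod 619), since |⟨388⟩| = 206.
572^206 mod 619 = 1.
Since 1 = 1, 572 lies in the subgroup.

yes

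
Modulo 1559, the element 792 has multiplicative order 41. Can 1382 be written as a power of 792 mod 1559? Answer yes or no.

no

1382 ∈ ⟨792⟩ iff 1382^41 ≡ 1 (mod 1559), since |⟨792⟩| = 41.
1382^41 mod 1559 = 588.
Since 588 ≠ 1, 1382 does not lie in the subgroup.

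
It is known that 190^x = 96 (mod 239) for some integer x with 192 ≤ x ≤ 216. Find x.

Compute 190^192 mod 239 = 127, then multiply by 190 repeatedly:
  190^192=127  190^193=230  190^194=202  190^195=140  190^196=71
  190^197=106  190^198=64  190^199=210  190^200=226  190^201=159
  190^202=96
Found 96 at exponent 202.

202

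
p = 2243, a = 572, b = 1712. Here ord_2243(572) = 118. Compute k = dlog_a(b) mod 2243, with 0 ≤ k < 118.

80

Baby-step giant-step with m = ceil(sqrt(118)) = 11.
Baby table (572^j mod 2243 for j=0..10):
  0:1  1:572  2:1949  3:57  4:1202  5:1186  6:1006  7:1224
  8:312  9:1267  10:235
Giant step factor: 572^(-11) ≡ 1500 (mod 2243).
Scan 1712·1500^i mod 2243 for i = 0, 1, …:
  i=0: 1712   i=1: 2008   i=2: 1894   i=3: 1362
  i=4: 1870   i=5: 1250   i=6: 2095   i=7: 57
Match at i=7, j=3: k = 7·11 + 3 = 80.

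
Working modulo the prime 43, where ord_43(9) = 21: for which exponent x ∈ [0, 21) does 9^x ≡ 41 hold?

3

Successive powers of 9 modulo 43:
  9^0=1  9^1=9  9^2=38  9^3=41
So 9^3 ≡ 41 (mod 43), giving x = 3.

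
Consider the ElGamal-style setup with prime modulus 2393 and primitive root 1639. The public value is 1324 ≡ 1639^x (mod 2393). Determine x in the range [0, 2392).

Baby-step giant-step with m = ceil(sqrt(2392)) = 49.
Baby table (1639^j mod 2393 for j=0..48):
  0:1  1:1639  2:1375  3:1812  4:155  5:387  6:148  7:879
  8:95  9:160  10:1403  11:2237  12:367  13:870  14:2095  15:2143
  16:1846  17:842  18:1670  19:1931  20:1363  21:1288  22:406  23:180
  24:681  25:1021  26:712  27:1577  28:263  29:317  30:282  31:349
  32:84  33:1275  34:636  35:1449  36:1055  37:1399  38:467  39:2046
  40:801  41:1475  42:595  43:1254  44:2112  45:1290  46:1291  47:537
  48:1912
Giant step factor: 1639^(-49) ≡ 1539 (mod 2393).
Scan 1324·1539^i mod 2393 for i = 0, 1, …:
  i=0: 1324   i=1: 1193   i=2: 596   i=3: 725
  i=4: 637   i=5: 1606   i=6: 2058   i=7: 1323
  i=8: 2047   i=9: 1145     …   i=34: 940
  i=35: 1288
Match at i=35, j=21: x = 35·49 + 21 = 1736.

1736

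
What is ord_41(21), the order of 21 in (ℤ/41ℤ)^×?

20

The order of 21 must divide p − 1 = 40 = 2^3 · 5.
Divisors: 1, 2, 4, 5, 8, 10, 20, 40.
Check each in increasing order: 21^1 ≡ 21;  21^2 ≡ 31;  21^4 ≡ 18;  21^5 ≡ 9;  21^8 ≡ 37;  21^10 ≡ 40;  21^20 ≡ 1.
Smallest exponent giving 1 is 20.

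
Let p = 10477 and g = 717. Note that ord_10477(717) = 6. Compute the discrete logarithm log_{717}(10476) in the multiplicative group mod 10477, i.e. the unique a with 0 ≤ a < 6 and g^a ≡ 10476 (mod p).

Successive powers of 717 modulo 10477:
  717^0=1  717^1=717  717^2=716  717^3=10476
So 717^3 ≡ 10476 (mod 10477), giving a = 3.

3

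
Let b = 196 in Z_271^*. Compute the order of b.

The order of 196 must divide p − 1 = 270 = 2 · 3^3 · 5.
Divisors: 1, 2, 3, 5, 6, 9, 10, 15, 18, 27, 30, 45, 54, 90, 135, 270.
Check each in increasing order: 196^1 ≡ 196;  196^2 ≡ 205;  196^3 ≡ 72;  196^5 ≡ 126;  196^6 ≡ 35;  196^9 ≡ 81;  196^10 ≡ 158;  196^15 ≡ 125;  196^18 ≡ 57;  196^27 ≡ 10;  196^30 ≡ 178;  196^45 ≡ 28;  196^54 ≡ 100;  196^90 ≡ 242;  196^135 ≡ 1.
Smallest exponent giving 1 is 135.

135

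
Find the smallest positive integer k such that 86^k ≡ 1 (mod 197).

196

The order of 86 must divide p − 1 = 196 = 2^2 · 7^2.
Divisors: 1, 2, 4, 7, 14, 28, 49, 98, 196.
Check each in increasing order: 86^1 ≡ 86;  86^2 ≡ 107;  86^4 ≡ 23;  86^7 ≡ 68;  86^14 ≡ 93;  86^28 ≡ 178;  86^49 ≡ 14;  86^98 ≡ 196;  86^196 ≡ 1.
Smallest exponent giving 1 is 196.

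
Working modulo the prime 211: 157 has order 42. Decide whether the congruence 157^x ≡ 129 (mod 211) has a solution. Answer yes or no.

no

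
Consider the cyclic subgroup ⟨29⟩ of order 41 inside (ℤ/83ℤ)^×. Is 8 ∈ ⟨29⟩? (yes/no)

no

8 ∈ ⟨29⟩ iff 8^41 ≡ 1 (mod 83), since |⟨29⟩| = 41.
8^41 mod 83 = 82.
Since 82 ≠ 1, 8 does not lie in the subgroup.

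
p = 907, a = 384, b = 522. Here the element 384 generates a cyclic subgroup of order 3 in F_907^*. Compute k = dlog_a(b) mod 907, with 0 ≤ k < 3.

2

Successive powers of 384 modulo 907:
  384^0=1  384^1=384  384^2=522
So 384^2 ≡ 522 (mod 907), giving k = 2.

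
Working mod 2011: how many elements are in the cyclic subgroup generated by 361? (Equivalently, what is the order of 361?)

1005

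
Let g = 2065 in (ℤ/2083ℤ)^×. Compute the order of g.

The order of 2065 must divide p − 1 = 2082 = 2 · 3 · 347.
Divisors: 1, 2, 3, 6, 347, 694, 1041, 2082.
Check each in increasing order: 2065^1 ≡ 2065;  2065^2 ≡ 324;  2065^3 ≡ 417;  2065^6 ≡ 1000;  2065^347 ≡ 1.
Smallest exponent giving 1 is 347.

347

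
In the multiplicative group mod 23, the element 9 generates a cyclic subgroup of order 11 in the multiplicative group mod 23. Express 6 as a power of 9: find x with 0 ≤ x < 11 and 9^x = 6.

Successive powers of 9 modulo 23:
  9^0=1  9^1=9  9^2=12  9^3=16  9^4=6
So 9^4 ≡ 6 (mod 23), giving x = 4.

4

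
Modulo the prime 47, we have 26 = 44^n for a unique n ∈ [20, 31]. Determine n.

21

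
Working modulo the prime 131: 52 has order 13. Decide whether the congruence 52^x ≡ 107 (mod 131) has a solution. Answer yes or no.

yes

⟨52⟩ has order 13; its elements mod 131 are {1, 39, 45, 52, 60, 62, 63, 80, 84, 99, 107, 112, 113}.
107 is in this set.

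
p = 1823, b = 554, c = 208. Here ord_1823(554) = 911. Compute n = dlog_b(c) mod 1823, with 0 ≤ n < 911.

Baby-step giant-step with m = ceil(sqrt(911)) = 31.
Baby table (554^j mod 1823 for j=0..30):
  0:1  1:554  2:652  3:254  4:345  5:1538  6:711  7:126
  8:530  9:117  10:1013  11:1541  12:550  13:259  14:1292  15:1152
  16:158  17:28  18:928  19:26  20:1643  21:545  22:1135  23:1678
  24:1705  25:256  26:1453  27:1019  28:1219  29:816  30:1783
Giant step factor: 554^(-31) ≡ 1149 (mod 1823).
Scan 208·1149^i mod 1823 for i = 0, 1, …:
  i=0: 208   i=1: 179   i=2: 1495   i=3: 489
  i=4: 377   i=5: 1122   i=6: 317   i=7: 1456
  i=8: 1253   i=9: 1350   i=10: 1600   i=11: 816
Match at i=11, j=29: n = 11·31 + 29 = 370.

370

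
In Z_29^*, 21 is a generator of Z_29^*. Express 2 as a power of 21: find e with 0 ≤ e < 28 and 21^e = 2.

5

Successive powers of 21 modulo 29:
  21^0=1  21^1=21  21^2=6  21^3=10  21^4=7  21^5=2
So 21^5 ≡ 2 (mod 29), giving e = 5.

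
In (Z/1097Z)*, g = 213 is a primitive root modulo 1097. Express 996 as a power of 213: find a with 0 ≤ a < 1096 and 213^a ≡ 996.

664

Baby-step giant-step with m = ceil(sqrt(1096)) = 34.
Baby table (213^j mod 1097 for j=0..33):
  0:1  1:213  2:392  3:124  4:84  5:340  6:18  7:543
  8:474  9:38  10:415  11:635  12:324  13:998  14:853  15:684
  16:888  17:460  18:347  19:412  20:1093  21:245  22:626  23:601
  24:761  25:834  26:1025  27:22  28:298  29:945  30:534  31:751
  32:898  33:396
Giant step factor: 213^(-34) ≡ 961 (mod 1097).
Scan 996·961^i mod 1097 for i = 0, 1, …:
  i=0: 996   i=1: 572   i=2: 95   i=3: 244
  i=4: 823   i=5: 1063   i=6: 236   i=7: 814
  i=8: 93   i=9: 516     …   i=18: 796
  i=19: 347
Match at i=19, j=18: a = 19·34 + 18 = 664.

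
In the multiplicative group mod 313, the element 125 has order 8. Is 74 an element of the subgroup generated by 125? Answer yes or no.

no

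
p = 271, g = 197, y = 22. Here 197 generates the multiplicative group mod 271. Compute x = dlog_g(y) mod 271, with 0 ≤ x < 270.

Baby-step giant-step with m = ceil(sqrt(270)) = 17.
Baby table (197^j mod 271 for j=0..16):
  0:1  1:197  2:56  3:192  4:155  5:183  6:8  7:221
  8:177  9:181  10:156  11:109  12:64  13:142  14:61  15:93
  16:164
Giant step factor: 197^(-17) ≡ 147 (mod 271).
Scan 22·147^i mod 271 for i = 0, 1, …:
  i=0: 22   i=1: 253   i=2: 64
Match at i=2, j=12: x = 2·17 + 12 = 46.

46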